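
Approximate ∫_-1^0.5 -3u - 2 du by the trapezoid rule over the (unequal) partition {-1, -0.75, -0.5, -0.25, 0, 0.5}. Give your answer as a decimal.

-1.875

Subinterval widths: 0.25, 0.25, 0.25, 0.25, 0.5.
f(-1) = 1, f(-0.75) = 0.25, f(-0.5) = -0.5, f(-0.25) = -1.25, f(0) = -2, f(0.5) = -3.5.
On each subinterval the trapezoid contributes (Δu_i/2)·[f(u_{i-1}) + f(u_i)].
Sum = -1.875.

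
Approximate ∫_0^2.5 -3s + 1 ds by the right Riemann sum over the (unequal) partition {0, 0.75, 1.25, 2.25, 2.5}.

Subinterval widths: 0.75, 0.5, 1, 0.25.
Right endpoints: 0.75, 1.25, 2.25, 2.5.
f(0.75) = -1.25, f(1.25) = -2.75, f(2.25) = -5.75, f(2.5) = -6.5.
Sum = Σ Δs_i · f(s_i).
Sum = -9.6875.

-9.6875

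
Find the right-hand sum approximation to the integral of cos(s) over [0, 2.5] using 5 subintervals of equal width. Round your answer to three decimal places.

Δs = (2.5 − 0)/5 = 0.5.
Right endpoints: 0.5, 1, 1.5, 2, 2.5.
f(0.5) ≈ 0.878, f(1) ≈ 0.540, f(1.5) ≈ 0.071, f(2) ≈ -0.416, f(2.5) ≈ -0.801.
Sum = Δs · [f(0.5) + f(1) + f(1.5) + f(2) + f(2.5)].
Sum ≈ 0.136.

0.136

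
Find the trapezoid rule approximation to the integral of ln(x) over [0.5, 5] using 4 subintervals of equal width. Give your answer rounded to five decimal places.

3.72352

Δx = (5 − 0.5)/4 = 1.125.
f(0.5) ≈ -0.69315, f(1.625) ≈ 0.48551, f(2.75) ≈ 1.01160, f(3.875) ≈ 1.35455, f(5) ≈ 1.60944.
T_4 = (Δx/2)·[f(x_0) + 2f(x_1) + 2f(x_2) + 2f(x_3) + f(x_4)].
Sum ≈ 3.72352.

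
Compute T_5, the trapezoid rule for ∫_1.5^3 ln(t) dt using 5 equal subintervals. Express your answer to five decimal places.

Δt = (3 − 1.5)/5 = 0.3.
f(1.5) ≈ 0.40547, f(1.8) ≈ 0.58779, f(2.1) ≈ 0.74194, f(2.4) ≈ 0.87547, f(2.7) ≈ 0.99325, f(3) ≈ 1.09861.
T_5 = (Δt/2)·[f(t_0) + 2f(t_1) + ... + 2f(t_{4}) + f(t_5)].
Sum ≈ 1.18514.

1.18514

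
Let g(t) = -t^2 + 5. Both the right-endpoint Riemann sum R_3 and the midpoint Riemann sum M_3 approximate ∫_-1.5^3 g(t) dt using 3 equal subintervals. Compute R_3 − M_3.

R_3 = 5.625.
M_3 = 13.21875.
R_3 − M_3 = -7.59375.

-7.59375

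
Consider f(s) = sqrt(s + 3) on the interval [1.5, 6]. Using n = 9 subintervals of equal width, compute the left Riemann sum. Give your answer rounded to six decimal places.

Δs = (6 − 1.5)/9 = 0.5.
Left endpoints: 1.5, 2, 2.5, 3, 3.5, 4, 4.5, 5, 5.5.
f(1.5) ≈ 2.121320, f(2) ≈ 2.236068, f(2.5) ≈ 2.345208, f(3) ≈ 2.449490, f(3.5) ≈ 2.549510, f(4) ≈ 2.645751, f(4.5) ≈ 2.738613, f(5) ≈ 2.828427, f(5.5) ≈ 2.915476.
Sum = Δs · [f(1.5) + f(2) + f(2.5) + ...].
Sum ≈ 11.414931.

11.414931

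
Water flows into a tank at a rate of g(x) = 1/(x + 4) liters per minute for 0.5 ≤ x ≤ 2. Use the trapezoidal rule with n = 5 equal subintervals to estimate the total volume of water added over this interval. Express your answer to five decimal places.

0.28784

Δx = (2 − 0.5)/5 = 0.3.
g(0.5) = 2/9, g(0.8) = 5/24, g(1.1) = 10/51, g(1.4) = 5/27, g(1.7) = 10/57, g(2) = 1/6.
T_5 = (Δx/2)·[g(x_0) + 2g(x_1) + ... + 2g(x_{4}) + g(x_5)].
Sum ≈ 0.28784.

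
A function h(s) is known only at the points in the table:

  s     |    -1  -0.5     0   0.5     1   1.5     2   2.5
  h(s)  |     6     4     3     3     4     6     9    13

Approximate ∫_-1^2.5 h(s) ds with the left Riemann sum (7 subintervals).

17.5

Δs = 0.5.
Sum = 0.5·[6 + 4 + 3 + 3 + 4 + 6 + 9] = 17.5.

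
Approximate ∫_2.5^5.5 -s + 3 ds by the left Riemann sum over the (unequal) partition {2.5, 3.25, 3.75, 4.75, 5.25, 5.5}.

-1.9375

Subinterval widths: 0.75, 0.5, 1, 0.5, 0.25.
Left endpoints: 2.5, 3.25, 3.75, 4.75, 5.25.
f(2.5) = 0.5, f(3.25) = -0.25, f(3.75) = -0.75, f(4.75) = -1.75, f(5.25) = -2.25.
Sum = Σ Δs_i · f(s_i).
Sum = -1.9375.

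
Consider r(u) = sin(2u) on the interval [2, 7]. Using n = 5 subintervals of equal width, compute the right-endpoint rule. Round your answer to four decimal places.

0.6200

Δu = (7 − 2)/5 = 1.
Right endpoints: 3, 4, 5, 6, 7.
r(3) ≈ -0.2794, r(4) ≈ 0.9894, r(5) ≈ -0.5440, r(6) ≈ -0.5366, r(7) ≈ 0.9906.
Sum = Δu · [r(3) + r(4) + r(5) + r(6) + r(7)].
Sum ≈ 0.6200.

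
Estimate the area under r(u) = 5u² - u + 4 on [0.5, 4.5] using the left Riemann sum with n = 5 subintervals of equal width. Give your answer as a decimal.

121.4

Δu = (4.5 − 0.5)/5 = 0.8.
Left endpoints: 0.5, 1.3, 2.1, 2.9, 3.7.
r(0.5) = 4.75, r(1.3) = 11.15, r(2.1) = 23.95, r(2.9) = 43.15, r(3.7) = 68.75.
Sum = Δu · [r(0.5) + r(1.3) + r(2.1) + r(2.9) + r(3.7)].
Sum = 121.4.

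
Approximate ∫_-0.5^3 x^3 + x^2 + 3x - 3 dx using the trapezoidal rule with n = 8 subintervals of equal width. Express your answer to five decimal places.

32.43140

Δx = (3 − (-0.5))/8 = 0.4375.
f(-0.5) = -4.375, f(-0.0625) = -13041/4096, f(0.375) = -861/512, f(0.8125) = 2597/4096, f(1.25) = 4.265625, f(1.6875) = 39795/4096, f(2.125) = 8953/512, f(2.5625) = 115017/4096, f(3) = 42.
T_8 = (Δx/2)·[f(x_0) + 2f(x_1) + ... + 2f(x_{7}) + f(x_8)].
Sum ≈ 32.43140.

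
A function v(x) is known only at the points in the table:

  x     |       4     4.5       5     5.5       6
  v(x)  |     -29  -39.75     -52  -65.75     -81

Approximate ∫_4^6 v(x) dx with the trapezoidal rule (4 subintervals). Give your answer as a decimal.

Δx = 0.5.
T_4 = (0.5/2)·[(-29) + 2·(-39.75) + 2·(-52) + 2·(-65.75) + (-81)] = -106.25.

-106.25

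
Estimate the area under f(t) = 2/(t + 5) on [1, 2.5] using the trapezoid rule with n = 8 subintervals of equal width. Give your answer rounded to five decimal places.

0.44635

Δt = (2.5 − 1)/8 = 0.1875.
f(1) = 1/3, f(1.1875) = 32/99, f(1.375) = 16/51, f(1.5625) = 32/105, f(1.75) = 8/27, f(1.9375) = 32/111, f(2.125) = 16/57, f(2.3125) = 32/117, f(2.5) = 4/15.
T_8 = (Δt/2)·[f(t_0) + 2f(t_1) + ... + 2f(t_{7}) + f(t_8)].
Sum ≈ 0.44635.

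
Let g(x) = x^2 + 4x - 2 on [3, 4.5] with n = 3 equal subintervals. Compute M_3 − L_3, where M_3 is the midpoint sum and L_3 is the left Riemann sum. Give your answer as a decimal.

M_3 = 40.84375.
L_3 = 36.625.
M_3 − L_3 = 4.21875.

4.21875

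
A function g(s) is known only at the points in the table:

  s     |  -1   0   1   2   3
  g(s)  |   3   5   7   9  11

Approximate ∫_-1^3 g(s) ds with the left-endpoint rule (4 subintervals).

24

Δs = 1.
Sum = 1·[3 + 5 + 7 + 9] = 24.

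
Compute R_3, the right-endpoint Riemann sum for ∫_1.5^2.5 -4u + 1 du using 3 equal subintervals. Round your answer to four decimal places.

-7.6667

Δu = (2.5 − 1.5)/3 = 1/3.
Right endpoints: 11/6, 13/6, 2.5.
f(11/6) = -19/3, f(13/6) = -23/3, f(2.5) = -9.
Sum = Δu · [f(11/6) + f(13/6) + f(2.5)].
Sum ≈ -7.6667.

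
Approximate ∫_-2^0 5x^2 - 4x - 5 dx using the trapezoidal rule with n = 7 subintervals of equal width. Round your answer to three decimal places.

Δx = (0 − (-2))/7 = 2/7.
f(-2) = 23, f(-12/7) = 811/49, f(-10/7) = 535/49, f(-8/7) = 299/49, f(-6/7) = 103/49, f(-4/7) = -53/49, f(-2/7) = -169/49, f(0) = -5.
T_7 = (Δx/2)·[f(x_0) + 2f(x_1) + ... + 2f(x_{6}) + f(x_7)].
Sum ≈ 11.469.

11.469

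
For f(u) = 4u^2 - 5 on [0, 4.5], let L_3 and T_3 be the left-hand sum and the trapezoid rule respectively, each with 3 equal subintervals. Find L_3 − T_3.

L_3 = 45.
T_3 = 105.75.
L_3 − T_3 = -60.75.

-60.75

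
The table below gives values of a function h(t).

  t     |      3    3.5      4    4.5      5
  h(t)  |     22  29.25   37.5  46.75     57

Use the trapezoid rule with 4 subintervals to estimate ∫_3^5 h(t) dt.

76.5

Δt = 0.5.
T_4 = (0.5/2)·[22 + 2·29.25 + 2·37.5 + 2·46.75 + 57] = 76.5.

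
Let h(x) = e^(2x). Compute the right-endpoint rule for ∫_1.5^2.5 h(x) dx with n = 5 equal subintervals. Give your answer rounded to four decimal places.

Δx = (2.5 − 1.5)/5 = 0.2.
Right endpoints: 1.7, 1.9, 2.1, 2.3, 2.5.
h(1.7) ≈ 29.9641, h(1.9) ≈ 44.7012, h(2.1) ≈ 66.6863, h(2.3) ≈ 99.4843, h(2.5) ≈ 148.4132.
Sum = Δx · [h(1.7) + h(1.9) + h(2.1) + h(2.3) + h(2.5)].
Sum ≈ 77.8498.

77.8498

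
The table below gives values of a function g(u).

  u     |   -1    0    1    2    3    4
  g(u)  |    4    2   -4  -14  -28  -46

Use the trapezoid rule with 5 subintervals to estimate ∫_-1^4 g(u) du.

-65

Δu = 1.
T_5 = (1/2)·[4 + 2·2 + 2·(-4) + 2·(-14) + 2·(-28) + (-46)] = -65.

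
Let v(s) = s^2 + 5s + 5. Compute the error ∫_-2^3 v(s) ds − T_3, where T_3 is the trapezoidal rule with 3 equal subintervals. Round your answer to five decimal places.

Exact integral: ∫_-2^3 v(s) ds ≈ 49.1666667.
T_3 ≈ 51.4814815.
Error ≈ 49.1666667 − 51.4814815 ≈ -2.31481.

-2.31481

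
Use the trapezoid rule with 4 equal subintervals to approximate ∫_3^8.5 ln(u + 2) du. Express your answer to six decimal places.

11.125814

Δu = (8.5 − 3)/4 = 1.375.
f(3) ≈ 1.609438, f(4.375) ≈ 1.852384, f(5.75) ≈ 2.047693, f(7.125) ≈ 2.211018, f(8.5) ≈ 2.351375.
T_4 = (Δu/2)·[f(u_0) + 2f(u_1) + 2f(u_2) + 2f(u_3) + f(u_4)].
Sum ≈ 11.125814.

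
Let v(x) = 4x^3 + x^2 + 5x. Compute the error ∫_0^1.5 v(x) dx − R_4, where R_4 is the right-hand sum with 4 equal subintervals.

Exact integral: ∫_0^1.5 v(x) dx = 11.8125.
R_4 = 16.5234375.
Error = 11.8125 − 16.5234375 = -4.7109375.

-4.7109375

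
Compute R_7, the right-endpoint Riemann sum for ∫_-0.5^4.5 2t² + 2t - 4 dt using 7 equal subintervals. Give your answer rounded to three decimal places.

79.541

Δt = (4.5 − (-0.5))/7 = 5/7.
Right endpoints: 3/14, 13/14, 23/14, 33/14, 43/14, 53/14, 4.5.
f(3/14) = -341/98, f(13/14) = -41/98, f(23/14) = 459/98, f(33/14) = 1159/98, f(43/14) = 2059/98, f(53/14) = 3159/98, f(4.5) = 45.5.
Sum = Δt · [f(3/14) + f(13/14) + f(23/14) + ...].
Sum ≈ 79.541.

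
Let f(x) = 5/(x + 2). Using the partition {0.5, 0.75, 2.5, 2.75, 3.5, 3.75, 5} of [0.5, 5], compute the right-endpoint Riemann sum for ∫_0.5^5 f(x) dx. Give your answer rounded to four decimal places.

Subinterval widths: 0.25, 1.75, 0.25, 0.75, 0.25, 1.25.
Right endpoints: 0.75, 2.5, 2.75, 3.5, 3.75, 5.
f(0.75) = 20/11, f(2.5) = 10/9, f(2.75) = 20/19, f(3.5) = 10/11, f(3.75) = 20/23, f(5) = 5/7.
Sum = Σ Δx_i · f(x_i).
Sum ≈ 4.4542.

4.4542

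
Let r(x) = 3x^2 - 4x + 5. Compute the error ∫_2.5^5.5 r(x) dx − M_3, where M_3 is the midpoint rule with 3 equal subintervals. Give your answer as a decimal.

Exact integral: ∫_2.5^5.5 r(x) dx = 117.75.
M_3 = 117.
Error = 117.75 − 117 = 0.75.

0.75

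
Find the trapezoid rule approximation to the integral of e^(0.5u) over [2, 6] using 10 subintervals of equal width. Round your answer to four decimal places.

Δu = (6 − 2)/10 = 0.4.
f(2) ≈ 2.7183, f(2.4) ≈ 3.3201, f(2.8) ≈ 4.0552, f(3.2) ≈ 4.9530, f(3.6) ≈ 6.0496, f(4) ≈ 7.3891, f(4.4) ≈ 9.0250, f(4.8) ≈ 11.0232, f(5.2) ≈ 13.4637, f(5.6) ≈ 16.4446, f(6) ≈ 20.0855.
T_10 = (Δu/2)·[f(u_0) + 2f(u_1) + ... + 2f(u_{9}) + f(u_10)].
Sum ≈ 34.8502.

34.8502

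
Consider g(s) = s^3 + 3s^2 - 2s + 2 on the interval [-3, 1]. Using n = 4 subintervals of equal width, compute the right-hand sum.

22

Δs = (1 − (-3))/4 = 1.
Right endpoints: -2, -1, 0, 1.
g(-2) = 10, g(-1) = 6, g(0) = 2, g(1) = 4.
Sum = Δs · [g(-2) + g(-1) + g(0) + g(1)].
Sum = 22.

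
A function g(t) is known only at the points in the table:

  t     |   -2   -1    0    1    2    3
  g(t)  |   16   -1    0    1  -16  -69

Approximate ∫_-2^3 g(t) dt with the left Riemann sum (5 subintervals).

Δt = 1.
Sum = 1·[16 + (-1) + 0 + 1 + (-16)] = 0.

0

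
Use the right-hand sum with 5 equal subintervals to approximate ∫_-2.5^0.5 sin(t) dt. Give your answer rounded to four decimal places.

Δt = (0.5 − (-2.5))/5 = 0.6.
Right endpoints: -1.9, -1.3, -0.7, -0.1, 0.5.
f(-1.9) ≈ -0.9463, f(-1.3) ≈ -0.9636, f(-0.7) ≈ -0.6442, f(-0.1) ≈ -0.0998, f(0.5) ≈ 0.4794.
Sum = Δt · [f(-1.9) + f(-1.3) + f(-0.7) + f(-0.1) + f(0.5)].
Sum ≈ -1.3047.

-1.3047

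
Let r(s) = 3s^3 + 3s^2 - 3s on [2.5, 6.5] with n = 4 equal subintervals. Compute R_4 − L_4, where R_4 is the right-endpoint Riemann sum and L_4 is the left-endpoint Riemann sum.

R_4 = 1980.
L_4 = 1107.
R_4 − L_4 = 873.

873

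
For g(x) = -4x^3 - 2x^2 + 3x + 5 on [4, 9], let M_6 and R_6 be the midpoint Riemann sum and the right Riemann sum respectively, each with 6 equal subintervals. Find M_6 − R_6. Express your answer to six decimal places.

1225.694444

M_6 ≈ -6602.68518519.
R_6 ≈ -7828.37962963.
M_6 − R_6 ≈ 1225.694444.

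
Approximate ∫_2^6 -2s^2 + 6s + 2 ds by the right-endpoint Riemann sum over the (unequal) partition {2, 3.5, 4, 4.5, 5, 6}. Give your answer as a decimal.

Subinterval widths: 1.5, 0.5, 0.5, 0.5, 1.
Right endpoints: 3.5, 4, 4.5, 5, 6.
f(3.5) = -1.5, f(4) = -6, f(4.5) = -11.5, f(5) = -18, f(6) = -34.
Sum = Σ Δs_i · f(s_i).
Sum = -54.

-54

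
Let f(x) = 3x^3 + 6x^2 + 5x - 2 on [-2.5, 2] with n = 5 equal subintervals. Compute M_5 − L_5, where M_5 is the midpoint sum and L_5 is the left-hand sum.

32.5265625

M_5 = 14.1890625.
L_5 = -18.3375.
M_5 − L_5 = 32.5265625.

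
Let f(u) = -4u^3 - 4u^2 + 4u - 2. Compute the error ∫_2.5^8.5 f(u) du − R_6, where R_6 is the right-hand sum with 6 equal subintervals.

Exact integral: ∫_2.5^8.5 f(u) du = -5859.
R_6 = -7246.
Error = -5859 − (-7246) = 1387.

1387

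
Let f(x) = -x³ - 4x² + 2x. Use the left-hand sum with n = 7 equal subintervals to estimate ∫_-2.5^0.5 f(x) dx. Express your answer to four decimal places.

-20.3954

Δx = (0.5 − (-2.5))/7 = 3/7.
Left endpoints: -2.5, -29/14, -23/14, -17/14, -11/14, -5/14, 1/14.
f(-2.5) = -14.375, f(-29/14) = -34075/2744, f(-23/14) = -26473/2744, f(-17/14) = -17935/2744, f(-11/14) = -9757/2744, f(-5/14) = -3235/2744, f(1/14) = 335/2744.
Sum = Δx · [f(-2.5) + f(-29/14) + f(-23/14) + ...].
Sum ≈ -20.3954.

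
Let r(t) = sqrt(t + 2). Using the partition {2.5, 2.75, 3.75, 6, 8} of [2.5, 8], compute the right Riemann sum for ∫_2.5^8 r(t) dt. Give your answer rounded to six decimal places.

15.631294

Subinterval widths: 0.25, 1, 2.25, 2.
Right endpoints: 2.75, 3.75, 6, 8.
r(2.75) ≈ 2.179449, r(3.75) ≈ 2.397916, r(6) ≈ 2.828427, r(8) ≈ 3.162278.
Sum = Σ Δt_i · r(t_i).
Sum ≈ 15.631294.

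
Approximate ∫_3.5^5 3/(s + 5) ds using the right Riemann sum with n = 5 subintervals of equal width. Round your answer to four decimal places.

0.4797

Δs = (5 − 3.5)/5 = 0.3.
Right endpoints: 3.8, 4.1, 4.4, 4.7, 5.
f(3.8) = 15/44, f(4.1) = 30/91, f(4.4) = 15/47, f(4.7) = 30/97, f(5) = 0.3.
Sum = Δs · [f(3.8) + f(4.1) + f(4.4) + f(4.7) + f(5)].
Sum ≈ 0.4797.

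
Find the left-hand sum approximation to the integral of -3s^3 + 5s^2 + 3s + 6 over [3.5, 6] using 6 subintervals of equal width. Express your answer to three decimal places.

Δs = (6 − 3.5)/6 = 5/12.
Left endpoints: 3.5, 47/12, 13/3, 4.75, 31/6, 67/12.
f(3.5) = -50.875, f(47/12) = -85.796875, f(13/3) = -1181/9, f(4.75) = -188.453125, f(31/6) = -6211/24, f(67/12) = -197879/576.
Sum = Δs · [f(3.5) + f(47/12) + f(13/3) + ...].
Sum ≈ -441.116.

-441.116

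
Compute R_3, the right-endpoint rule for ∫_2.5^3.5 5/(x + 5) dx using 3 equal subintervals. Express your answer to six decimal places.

Δx = (3.5 − 2.5)/3 = 1/3.
Right endpoints: 17/6, 19/6, 3.5.
f(17/6) = 30/47, f(19/6) = 30/49, f(3.5) = 10/17.
Sum = Δx · [f(17/6) + f(19/6) + f(3.5)].
Sum ≈ 0.612926.

0.612926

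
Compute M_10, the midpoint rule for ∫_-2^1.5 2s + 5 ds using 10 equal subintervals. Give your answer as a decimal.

15.75

Δs = (1.5 − (-2))/10 = 0.35.
Midpoints: -1.825, -1.475, -1.125, -0.775, -0.425, -0.075, 0.275, 0.625, 0.975, 1.325.
f(-1.825) = 1.35, f(-1.475) = 2.05, f(-1.125) = 2.75, f(-0.775) = 3.45, f(-0.425) = 4.15, f(-0.075) = 4.85, f(0.275) = 5.55, f(0.625) = 6.25, f(0.975) = 6.95, f(1.325) = 7.65.
Sum = Δs · [f(-1.825) + f(-1.475) + f(-1.125) + ...].
Sum = 15.75.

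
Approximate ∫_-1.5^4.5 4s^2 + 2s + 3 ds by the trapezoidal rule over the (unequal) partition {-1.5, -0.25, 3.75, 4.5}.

206.25

Subinterval widths: 1.25, 4, 0.75.
f(-1.5) = 9, f(-0.25) = 2.75, f(3.75) = 66.75, f(4.5) = 93.
On each subinterval the trapezoid contributes (Δs_i/2)·[f(s_{i-1}) + f(s_i)].
Sum = 206.25.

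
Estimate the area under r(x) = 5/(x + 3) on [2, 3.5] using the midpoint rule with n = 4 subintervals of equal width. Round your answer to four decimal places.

Δx = (3.5 − 2)/4 = 0.375.
Midpoints: 2.1875, 2.5625, 2.9375, 3.3125.
r(2.1875) = 80/83, r(2.5625) = 80/89, r(2.9375) = 16/19, r(3.3125) = 80/101.
Sum = Δx · [r(2.1875) + r(2.5625) + r(2.9375) + r(3.3125)].
Sum ≈ 1.3113.

1.3113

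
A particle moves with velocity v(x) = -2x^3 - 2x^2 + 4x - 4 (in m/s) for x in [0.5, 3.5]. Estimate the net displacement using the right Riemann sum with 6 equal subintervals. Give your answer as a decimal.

-117.625

Δx = (3.5 − 0.5)/6 = 0.5.
Right endpoints: 1, 1.5, 2, 2.5, 3, 3.5.
v(1) = -4, v(1.5) = -9.25, v(2) = -20, v(2.5) = -37.75, v(3) = -64, v(3.5) = -100.25.
Sum = Δx · [v(1) + v(1.5) + v(2) + ...].
Sum = -117.625.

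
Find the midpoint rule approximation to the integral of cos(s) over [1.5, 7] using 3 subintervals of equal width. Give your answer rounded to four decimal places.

Δs = (7 − 1.5)/3 = 11/6.
Midpoints: 29/12, 4.25, 73/12.
f(29/12) ≈ -0.7485, f(4.25) ≈ -0.4461, f(73/12) ≈ 0.9801.
Sum = Δs · [f(29/12) + f(4.25) + f(73/12)].
Sum ≈ -0.3933.

-0.3933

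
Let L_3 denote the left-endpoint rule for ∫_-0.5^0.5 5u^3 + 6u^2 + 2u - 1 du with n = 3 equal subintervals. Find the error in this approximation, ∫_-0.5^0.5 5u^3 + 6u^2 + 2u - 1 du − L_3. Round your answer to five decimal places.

0.43056

Exact integral: ∫_-0.5^0.5 f(u) du = -0.5.
L_3 ≈ -0.9305556.
Error ≈ -0.5 − (-0.9305556) ≈ 0.43056.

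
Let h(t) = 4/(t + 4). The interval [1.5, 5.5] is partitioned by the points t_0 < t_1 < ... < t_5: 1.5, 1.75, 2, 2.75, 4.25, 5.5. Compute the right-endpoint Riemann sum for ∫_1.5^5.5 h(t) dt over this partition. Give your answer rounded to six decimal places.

Subinterval widths: 0.25, 0.25, 0.75, 1.5, 1.25.
Right endpoints: 1.75, 2, 2.75, 4.25, 5.5.
h(1.75) = 16/23, h(2) = 2/3, h(2.75) = 16/27, h(4.25) = 16/33, h(5.5) = 8/19.
Sum = Σ Δt_i · h(t_i).
Sum ≈ 2.038613.

2.038613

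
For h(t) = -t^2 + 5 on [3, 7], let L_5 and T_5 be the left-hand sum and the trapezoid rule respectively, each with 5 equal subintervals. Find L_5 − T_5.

L_5 = -69.76.
T_5 = -85.76.
L_5 − T_5 = 16.

16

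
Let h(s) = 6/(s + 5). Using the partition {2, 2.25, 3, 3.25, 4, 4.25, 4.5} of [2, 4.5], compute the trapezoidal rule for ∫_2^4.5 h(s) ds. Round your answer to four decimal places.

1.8340

Subinterval widths: 0.25, 0.75, 0.25, 0.75, 0.25, 0.25.
h(2) = 6/7, h(2.25) = 24/29, h(3) = 0.75, h(3.25) = 8/11, h(4) = 2/3, h(4.25) = 24/37, h(4.5) = 12/19.
On each subinterval the trapezoid contributes (Δs_i/2)·[h(s_{i-1}) + h(s_i)].
Sum ≈ 1.8340.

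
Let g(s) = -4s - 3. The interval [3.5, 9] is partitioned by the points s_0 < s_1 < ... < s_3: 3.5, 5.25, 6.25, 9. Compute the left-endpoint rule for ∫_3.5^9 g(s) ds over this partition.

Subinterval widths: 1.75, 1, 2.75.
Left endpoints: 3.5, 5.25, 6.25.
g(3.5) = -17, g(5.25) = -24, g(6.25) = -28.
Sum = Σ Δs_i · g(s_i).
Sum = -130.75.

-130.75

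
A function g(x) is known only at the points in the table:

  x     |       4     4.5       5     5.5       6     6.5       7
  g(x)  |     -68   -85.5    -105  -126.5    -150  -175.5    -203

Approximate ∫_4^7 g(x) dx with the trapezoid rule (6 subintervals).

-389

Δx = 0.5.
T_6 = (0.5/2)·[(-68) + 2·(-85.5) + 2·(-105) + 2·(-126.5) + 2·(-150) + 2·(-175.5) + (-203)] = -389.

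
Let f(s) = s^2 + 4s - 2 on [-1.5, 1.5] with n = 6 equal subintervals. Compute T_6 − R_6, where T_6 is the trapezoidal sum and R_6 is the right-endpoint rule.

T_6 = -3.625.
R_6 = -0.625.
T_6 − R_6 = -3.

-3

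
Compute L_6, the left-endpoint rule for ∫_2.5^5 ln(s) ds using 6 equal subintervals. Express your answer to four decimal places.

3.1092

Δs = (5 − 2.5)/6 = 5/12.
Left endpoints: 2.5, 35/12, 10/3, 3.75, 25/6, 55/12.
f(2.5) ≈ 0.9163, f(35/12) ≈ 1.0704, f(10/3) ≈ 1.2040, f(3.75) ≈ 1.3218, f(25/6) ≈ 1.4271, f(55/12) ≈ 1.5224.
Sum = Δs · [f(2.5) + f(35/12) + f(10/3) + ...].
Sum ≈ 3.1092.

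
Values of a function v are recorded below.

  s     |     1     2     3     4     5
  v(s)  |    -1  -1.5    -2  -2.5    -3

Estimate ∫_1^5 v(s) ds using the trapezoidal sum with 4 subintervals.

Δs = 1.
T_4 = (1/2)·[(-1) + 2·(-1.5) + 2·(-2) + 2·(-2.5) + (-3)] = -8.

-8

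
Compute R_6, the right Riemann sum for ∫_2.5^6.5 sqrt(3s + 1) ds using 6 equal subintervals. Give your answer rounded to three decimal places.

Δs = (6.5 − 2.5)/6 = 2/3.
Right endpoints: 19/6, 23/6, 4.5, 31/6, 35/6, 6.5.
f(19/6) ≈ 3.240, f(23/6) ≈ 3.536, f(4.5) ≈ 3.808, f(31/6) ≈ 4.062, f(35/6) ≈ 4.301, f(6.5) ≈ 4.528.
Sum = Δs · [f(19/6) + f(23/6) + f(4.5) + ...].
Sum ≈ 15.650.

15.650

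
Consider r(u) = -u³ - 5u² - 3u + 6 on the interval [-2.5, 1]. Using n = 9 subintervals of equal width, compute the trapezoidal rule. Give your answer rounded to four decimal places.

10.4397

Δu = (1 − (-2.5))/9 = 7/18.
r(-2.5) = -2.125, r(-19/9) = -395/729, r(-31/18) = 8425/5832, r(-4/3) = 94/27, r(-17/18) = 30419/5832, r(-5/9) = 4589/729, r(-1/6) = 1375/216, r(2/9) = 3700/729, r(11/18) = 12079/5832, r(1) = -3.
T_9 = (Δu/2)·[r(u_0) + 2r(u_1) + ... + 2r(u_{8}) + r(u_9)].
Sum ≈ 10.4397.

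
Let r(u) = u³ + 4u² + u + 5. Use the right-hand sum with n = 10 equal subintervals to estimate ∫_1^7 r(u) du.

1277.76

Δu = (7 − 1)/10 = 0.6.
Right endpoints: 1.6, 2.2, 2.8, 3.4, 4, 4.6, 5.2, 5.8, 6.4, 7.
r(1.6) = 20.936, r(2.2) = 37.208, r(2.8) = 61.112, r(3.4) = 93.944, r(4) = 137, r(4.6) = 191.576, r(5.2) = 258.968, r(5.8) = 340.472, r(6.4) = 437.384, r(7) = 551.
Sum = Δu · [r(1.6) + r(2.2) + r(2.8) + ...].
Sum = 1277.76.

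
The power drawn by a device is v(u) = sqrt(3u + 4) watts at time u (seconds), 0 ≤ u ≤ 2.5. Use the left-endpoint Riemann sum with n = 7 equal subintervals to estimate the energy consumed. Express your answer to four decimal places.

Δu = (2.5 − 0)/7 = 5/14.
Left endpoints: 0, 5/14, 5/7, 15/14, 10/7, 25/14, 15/7.
v(0) ≈ 2.0000, v(5/14) ≈ 2.2520, v(5/7) ≈ 2.4785, v(15/14) ≈ 2.6859, v(10/7) ≈ 2.8785, v(25/14) ≈ 3.0589, v(15/7) ≈ 3.2293.
Sum = Δu · [v(0) + v(5/14) + v(5/7) + ...].
Sum ≈ 6.6368.

6.6368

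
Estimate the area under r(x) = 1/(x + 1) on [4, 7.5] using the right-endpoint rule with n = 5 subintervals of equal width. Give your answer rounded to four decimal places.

0.5029

Δx = (7.5 − 4)/5 = 0.7.
Right endpoints: 4.7, 5.4, 6.1, 6.8, 7.5.
r(4.7) = 10/57, r(5.4) = 0.15625, r(6.1) = 10/71, r(6.8) = 5/39, r(7.5) = 2/17.
Sum = Δx · [r(4.7) + r(5.4) + r(6.1) + r(6.8) + r(7.5)].
Sum ≈ 0.5029.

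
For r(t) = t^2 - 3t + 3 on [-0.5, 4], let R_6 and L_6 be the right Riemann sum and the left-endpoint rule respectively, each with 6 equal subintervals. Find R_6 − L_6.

R_6 = 12.515625.
L_6 = 10.828125.
R_6 − L_6 = 1.6875.

1.6875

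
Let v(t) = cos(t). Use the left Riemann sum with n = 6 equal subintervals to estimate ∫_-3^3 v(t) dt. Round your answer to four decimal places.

Δt = (3 − (-3))/6 = 1.
Left endpoints: -3, -2, -1, 0, 1, 2.
v(-3) ≈ -0.9900, v(-2) ≈ -0.4161, v(-1) ≈ 0.5403, v(0) ≈ 1.0000, v(1) ≈ 0.5403, v(2) ≈ -0.4161.
Sum = Δt · [v(-3) + v(-2) + v(-1) + ...].
Sum ≈ 0.2583.

0.2583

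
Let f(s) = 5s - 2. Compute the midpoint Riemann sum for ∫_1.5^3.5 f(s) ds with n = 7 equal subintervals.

Δs = (3.5 − 1.5)/7 = 2/7.
Midpoints: 23/14, 27/14, 31/14, 2.5, 39/14, 43/14, 47/14.
f(23/14) = 87/14, f(27/14) = 107/14, f(31/14) = 127/14, f(2.5) = 10.5, f(39/14) = 167/14, f(43/14) = 187/14, f(47/14) = 207/14.
Sum = Δs · [f(23/14) + f(27/14) + f(31/14) + ...].
Sum = 21.

21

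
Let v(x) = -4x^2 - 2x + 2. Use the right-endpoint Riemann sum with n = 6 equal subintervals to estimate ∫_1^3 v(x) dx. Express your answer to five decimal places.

-44.81481

Δx = (3 − 1)/6 = 1/3.
Right endpoints: 4/3, 5/3, 2, 7/3, 8/3, 3.
v(4/3) = -70/9, v(5/3) = -112/9, v(2) = -18, v(7/3) = -220/9, v(8/3) = -286/9, v(3) = -40.
Sum = Δx · [v(4/3) + v(5/3) + v(2) + ...].
Sum ≈ -44.81481.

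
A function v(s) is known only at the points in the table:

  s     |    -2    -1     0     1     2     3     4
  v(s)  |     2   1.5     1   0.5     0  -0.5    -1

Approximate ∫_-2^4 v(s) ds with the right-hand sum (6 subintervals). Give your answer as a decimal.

Δs = 1.
Sum = 1·[1.5 + 1 + 0.5 + 0 + (-0.5) + (-1)] = 1.5.

1.5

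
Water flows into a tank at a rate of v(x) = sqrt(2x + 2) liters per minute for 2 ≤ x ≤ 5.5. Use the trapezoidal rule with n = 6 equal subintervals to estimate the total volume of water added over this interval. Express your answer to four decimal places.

Δx = (5.5 − 2)/6 = 7/12.
v(2) ≈ 2.4495, v(31/12) ≈ 2.6771, v(19/6) ≈ 2.8868, v(3.75) ≈ 3.0822, v(13/3) ≈ 3.2660, v(59/12) ≈ 3.4400, v(5.5) ≈ 3.6056.
T_6 = (Δx/2)·[v(x_0) + 2v(x_1) + ... + 2v(x_{5}) + v(x_6)].
Sum ≈ 10.7214.

10.7214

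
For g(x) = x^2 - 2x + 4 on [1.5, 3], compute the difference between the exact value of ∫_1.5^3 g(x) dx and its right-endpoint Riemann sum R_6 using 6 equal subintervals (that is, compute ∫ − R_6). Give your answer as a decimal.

-0.484375

Exact integral: ∫_1.5^3 g(x) dx = 7.125.
R_6 = 7.609375.
Error = 7.125 − 7.609375 = -0.484375.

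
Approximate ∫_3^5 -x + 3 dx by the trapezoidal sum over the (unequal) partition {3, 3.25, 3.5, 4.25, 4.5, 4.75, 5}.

-2

Subinterval widths: 0.25, 0.25, 0.75, 0.25, 0.25, 0.25.
f(3) = 0, f(3.25) = -0.25, f(3.5) = -0.5, f(4.25) = -1.25, f(4.5) = -1.5, f(4.75) = -1.75, f(5) = -2.
On each subinterval the trapezoid contributes (Δx_i/2)·[f(x_{i-1}) + f(x_i)].
Sum = -2.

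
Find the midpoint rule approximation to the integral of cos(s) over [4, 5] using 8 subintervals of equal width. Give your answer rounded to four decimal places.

Δs = (5 − 4)/8 = 0.125.
Midpoints: 4.0625, 4.1875, 4.3125, 4.4375, 4.5625, 4.6875, 4.8125, 4.9375.
f(4.0625) ≈ -0.6051, f(4.1875) ≈ -0.5011, f(4.3125) ≈ -0.3893, f(4.4375) ≈ -0.2714, f(4.5625) ≈ -0.1493, f(4.6875) ≈ -0.0249, f(4.8125) ≈ 0.0999, f(4.9375) ≈ 0.2232.
Sum = Δs · [f(4.0625) + f(4.1875) + f(4.3125) + ...].
Sum ≈ -0.2023.

-0.2023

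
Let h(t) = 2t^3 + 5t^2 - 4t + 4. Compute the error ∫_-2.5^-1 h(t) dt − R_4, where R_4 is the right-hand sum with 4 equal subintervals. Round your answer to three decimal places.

Exact integral: ∫_-2.5^-1 h(t) dt = 21.84375.
R_4 ≈ 21.08789.
Error ≈ 21.84375 − 21.08789 ≈ 0.756.

0.756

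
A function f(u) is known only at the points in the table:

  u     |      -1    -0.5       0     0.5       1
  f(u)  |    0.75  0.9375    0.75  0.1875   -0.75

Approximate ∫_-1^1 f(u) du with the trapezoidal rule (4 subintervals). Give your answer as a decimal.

Δu = 0.5.
T_4 = (0.5/2)·[0.75 + 2·0.9375 + 2·0.75 + 2·0.1875 + (-0.75)] = 0.9375.

0.9375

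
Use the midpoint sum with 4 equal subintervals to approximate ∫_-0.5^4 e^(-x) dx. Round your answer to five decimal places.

Δx = (4 − (-0.5))/4 = 1.125.
Midpoints: 0.0625, 1.1875, 2.3125, 3.4375.
f(0.0625) ≈ 0.93941, f(1.1875) ≈ 0.30498, f(2.3125) ≈ 0.09901, f(3.4375) ≈ 0.03214.
Sum = Δx · [f(0.0625) + f(1.1875) + f(2.3125) + f(3.4375)].
Sum ≈ 1.54750.

1.54750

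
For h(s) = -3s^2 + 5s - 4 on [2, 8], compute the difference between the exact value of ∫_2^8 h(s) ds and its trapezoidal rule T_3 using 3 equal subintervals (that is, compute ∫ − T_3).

Exact integral: ∫_2^8 h(s) ds = -378.
T_3 = -390.
Error = -378 − (-390) = 12.

12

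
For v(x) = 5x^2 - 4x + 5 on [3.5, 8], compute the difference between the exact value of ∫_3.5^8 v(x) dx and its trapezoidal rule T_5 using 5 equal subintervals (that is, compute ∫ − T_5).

Exact integral: ∫_3.5^8 v(x) dx = 700.875.
T_5 = 703.9125.
Error = 700.875 − 703.9125 = -3.0375.

-3.0375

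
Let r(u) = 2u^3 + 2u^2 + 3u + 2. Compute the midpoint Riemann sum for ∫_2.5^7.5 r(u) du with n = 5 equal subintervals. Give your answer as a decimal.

1905

Δu = (7.5 − 2.5)/5 = 1.
Midpoints: 3, 4, 5, 6, 7.
r(3) = 83, r(4) = 174, r(5) = 317, r(6) = 524, r(7) = 807.
Sum = Δu · [r(3) + r(4) + r(5) + r(6) + r(7)].
Sum = 1905.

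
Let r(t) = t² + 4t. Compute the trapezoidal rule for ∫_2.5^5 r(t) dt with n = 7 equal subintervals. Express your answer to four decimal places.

Δt = (5 − 2.5)/7 = 5/14.
r(2.5) = 16.25, r(20/7) = 960/49, r(45/14) = 4545/196, r(25/7) = 1325/49, r(55/14) = 6105/196, r(30/7) = 1740/49, r(65/14) = 7865/196, r(5) = 45.
T_7 = (Δt/2)·[r(t_0) + 2r(t_1) + ... + 2r(t_{6}) + r(t_7)].
Sum ≈ 74.0115.

74.0115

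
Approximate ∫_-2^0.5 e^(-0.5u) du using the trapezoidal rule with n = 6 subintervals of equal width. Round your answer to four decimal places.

3.8930

Δu = (0.5 − (-2))/6 = 5/12.
f(-2) ≈ 2.7183, f(-19/12) ≈ 2.2071, f(-7/6) ≈ 1.7920, f(-0.75) ≈ 1.4550, f(-1/3) ≈ 1.1814, f(1/12) ≈ 0.9592, f(0.5) ≈ 0.7788.
T_6 = (Δu/2)·[f(u_0) + 2f(u_1) + ... + 2f(u_{5}) + f(u_6)].
Sum ≈ 3.8930.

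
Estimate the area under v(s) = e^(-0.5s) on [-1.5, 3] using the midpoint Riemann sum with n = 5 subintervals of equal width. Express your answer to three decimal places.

Δs = (3 − (-1.5))/5 = 0.9.
Midpoints: -1.05, -0.15, 0.75, 1.65, 2.55.
v(-1.05) ≈ 1.690, v(-0.15) ≈ 1.078, v(0.75) ≈ 0.687, v(1.65) ≈ 0.438, v(2.55) ≈ 0.279.
Sum = Δs · [v(-1.05) + v(-0.15) + v(0.75) + v(1.65) + v(2.55)].
Sum ≈ 3.756.

3.756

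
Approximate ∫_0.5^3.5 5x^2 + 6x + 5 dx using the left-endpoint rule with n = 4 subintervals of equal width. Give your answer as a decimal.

Δx = (3.5 − 0.5)/4 = 0.75.
Left endpoints: 0.5, 1.25, 2, 2.75.
f(0.5) = 9.25, f(1.25) = 20.3125, f(2) = 37, f(2.75) = 59.3125.
Sum = Δx · [f(0.5) + f(1.25) + f(2) + f(2.75)].
Sum = 94.40625.

94.40625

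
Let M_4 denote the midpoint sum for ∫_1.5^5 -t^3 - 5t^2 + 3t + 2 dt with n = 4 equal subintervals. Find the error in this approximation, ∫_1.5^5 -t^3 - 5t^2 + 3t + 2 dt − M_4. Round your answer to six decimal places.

Exact integral: ∫_1.5^5 f(t) dt ≈ -316.56770833.
M_4 ≈ -313.27392578.
Error ≈ -316.56770833 − (-313.27392578) ≈ -3.293783.

-3.293783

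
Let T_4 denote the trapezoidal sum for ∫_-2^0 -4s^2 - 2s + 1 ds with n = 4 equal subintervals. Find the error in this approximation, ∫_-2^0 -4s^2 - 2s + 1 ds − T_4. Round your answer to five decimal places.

Exact integral: ∫_-2^0 f(s) ds ≈ -4.6666667.
T_4 = -5.
Error ≈ -4.6666667 − (-5) ≈ 0.33333.

0.33333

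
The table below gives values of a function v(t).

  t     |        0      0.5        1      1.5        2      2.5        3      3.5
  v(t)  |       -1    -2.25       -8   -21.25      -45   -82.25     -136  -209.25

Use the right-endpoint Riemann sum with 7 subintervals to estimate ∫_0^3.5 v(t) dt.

-252

Δt = 0.5.
Sum = 0.5·[(-2.25) + (-8) + (-21.25) + (-45) + (-82.25) + (-136) + (-209.25)] = -252.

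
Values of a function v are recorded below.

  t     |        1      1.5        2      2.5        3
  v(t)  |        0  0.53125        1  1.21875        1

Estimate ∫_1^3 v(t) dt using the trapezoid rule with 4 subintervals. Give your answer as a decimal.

Δt = 0.5.
T_4 = (0.5/2)·[0 + 2·0.53125 + 2·1 + 2·1.21875 + 1] = 1.625.

1.625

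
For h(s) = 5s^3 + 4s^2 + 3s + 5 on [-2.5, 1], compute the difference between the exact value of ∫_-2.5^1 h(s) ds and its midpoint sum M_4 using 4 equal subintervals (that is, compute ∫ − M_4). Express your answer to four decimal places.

-1.6190

Exact integral: ∫_-2.5^1 h(s) ds ≈ -15.786458.
M_4 ≈ -14.167480.
Error ≈ -15.786458 − (-14.167480) ≈ -1.6190.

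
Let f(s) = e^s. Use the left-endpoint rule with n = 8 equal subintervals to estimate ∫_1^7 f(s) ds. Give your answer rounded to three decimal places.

734.500

Δs = (7 − 1)/8 = 0.75.
Left endpoints: 1, 1.75, 2.5, 3.25, 4, 4.75, 5.5, 6.25.
f(1) ≈ 2.718, f(1.75) ≈ 5.755, f(2.5) ≈ 12.182, f(3.25) ≈ 25.790, f(4) ≈ 54.598, f(4.75) ≈ 115.584, f(5.5) ≈ 244.692, f(6.25) ≈ 518.013.
Sum = Δs · [f(1) + f(1.75) + f(2.5) + ...].
Sum ≈ 734.500.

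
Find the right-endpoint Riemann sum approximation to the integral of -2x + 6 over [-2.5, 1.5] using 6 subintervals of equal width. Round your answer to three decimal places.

Δx = (1.5 − (-2.5))/6 = 2/3.
Right endpoints: -11/6, -7/6, -0.5, 1/6, 5/6, 1.5.
f(-11/6) = 29/3, f(-7/6) = 25/3, f(-0.5) = 7, f(1/6) = 17/3, f(5/6) = 13/3, f(1.5) = 3.
Sum = Δx · [f(-11/6) + f(-7/6) + f(-0.5) + ...].
Sum ≈ 25.333.

25.333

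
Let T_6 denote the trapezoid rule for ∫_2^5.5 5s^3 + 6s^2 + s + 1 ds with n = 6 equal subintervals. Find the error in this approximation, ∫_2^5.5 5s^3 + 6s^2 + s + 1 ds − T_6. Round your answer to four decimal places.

Exact integral: ∫_2^5.5 f(s) ds = 1457.203125.
T_6 ≈ 1469.559462.
Error ≈ 1457.203125 − 1469.559462 ≈ -12.3563.

-12.3563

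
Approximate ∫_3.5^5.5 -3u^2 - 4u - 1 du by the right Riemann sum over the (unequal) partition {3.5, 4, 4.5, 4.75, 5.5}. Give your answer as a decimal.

-179.609375

Subinterval widths: 0.5, 0.5, 0.25, 0.75.
Right endpoints: 4, 4.5, 4.75, 5.5.
f(4) = -65, f(4.5) = -79.75, f(4.75) = -87.6875, f(5.5) = -113.75.
Sum = Σ Δu_i · f(u_i).
Sum = -179.609375.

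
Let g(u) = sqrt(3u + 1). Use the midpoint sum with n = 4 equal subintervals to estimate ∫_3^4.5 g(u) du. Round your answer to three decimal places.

Δu = (4.5 − 3)/4 = 0.375.
Midpoints: 3.1875, 3.5625, 3.9375, 4.3125.
g(3.1875) ≈ 3.250, g(3.5625) ≈ 3.419, g(3.9375) ≈ 3.579, g(4.3125) ≈ 3.733.
Sum = Δu · [g(3.1875) + g(3.5625) + g(3.9375) + g(4.3125)].
Sum ≈ 5.243.

5.243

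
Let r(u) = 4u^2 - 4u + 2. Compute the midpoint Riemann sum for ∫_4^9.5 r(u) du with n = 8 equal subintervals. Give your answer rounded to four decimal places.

919.4668

Δu = (9.5 − 4)/8 = 0.6875.
Midpoints: 4.34375, 5.03125, 5.71875, 6.40625, 7.09375, 7.78125, 8.46875, 9.15625.
r(4.34375) = 60.09765625, r(5.03125) = 83.12890625, r(5.71875) = 109.94140625, r(6.40625) = 140.53515625, r(7.09375) = 174.91015625, r(7.78125) = 213.06640625, r(8.46875) = 255.00390625, r(9.15625) = 300.72265625.
Sum = Δu · [r(4.34375) + r(5.03125) + r(5.71875) + ...].
Sum ≈ 919.4668.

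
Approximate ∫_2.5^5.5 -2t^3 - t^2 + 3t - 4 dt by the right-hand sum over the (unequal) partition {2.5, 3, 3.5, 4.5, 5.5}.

Subinterval widths: 0.5, 0.5, 1, 1.
Right endpoints: 3, 3.5, 4.5, 5.5.
f(3) = -58, f(3.5) = -91.5, f(4.5) = -193, f(5.5) = -350.5.
Sum = Σ Δt_i · f(t_i).
Sum = -618.25.

-618.25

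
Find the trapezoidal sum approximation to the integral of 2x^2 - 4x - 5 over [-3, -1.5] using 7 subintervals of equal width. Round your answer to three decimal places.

Δx = (-1.5 − (-3))/7 = 3/14.
f(-3) = 25, f(-39/14) = 2123/98, f(-18/7) = 907/49, f(-33/14) = 1523/98, f(-15/7) = 625/49, f(-27/14) = 995/98, f(-12/7) = 379/49, f(-1.5) = 5.5.
T_7 = (Δx/2)·[f(x_0) + 2f(x_1) + ... + 2f(x_{6}) + f(x_7)].
Sum ≈ 21.773.

21.773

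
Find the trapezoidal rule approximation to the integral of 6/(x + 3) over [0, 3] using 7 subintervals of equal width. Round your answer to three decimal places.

4.167

Δx = (3 − 0)/7 = 3/7.
f(0) = 2, f(3/7) = 1.75, f(6/7) = 14/9, f(9/7) = 1.4, f(12/7) = 14/11, f(15/7) = 7/6, f(18/7) = 14/13, f(3) = 1.
T_7 = (Δx/2)·[f(x_0) + 2f(x_1) + ... + 2f(x_{6}) + f(x_7)].
Sum ≈ 4.167.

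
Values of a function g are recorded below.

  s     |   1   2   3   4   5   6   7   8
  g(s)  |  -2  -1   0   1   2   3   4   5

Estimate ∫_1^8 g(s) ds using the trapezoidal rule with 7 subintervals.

10.5

Δs = 1.
T_7 = (1/2)·[(-2) + 2·(-1) + 2·0 + 2·1 + 2·2 + 2·3 + 2·4 + 5] = 10.5.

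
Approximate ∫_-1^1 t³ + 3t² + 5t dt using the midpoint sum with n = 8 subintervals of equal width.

1.96875

Δt = (1 − (-1))/8 = 0.25.
Midpoints: -0.875, -0.625, -0.375, -0.125, 0.125, 0.375, 0.625, 0.875.
f(-0.875) = -1407/512, f(-0.625) = -1125/512, f(-0.375) = -771/512, f(-0.125) = -297/512, f(0.125) = 345/512, f(0.375) = 1203/512, f(0.625) = 2325/512, f(0.875) = 3759/512.
Sum = Δt · [f(-0.875) + f(-0.625) + f(-0.375) + ...].
Sum = 1.96875.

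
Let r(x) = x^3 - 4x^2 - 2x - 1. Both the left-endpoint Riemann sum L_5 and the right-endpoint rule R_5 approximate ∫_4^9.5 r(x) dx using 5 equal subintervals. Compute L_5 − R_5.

L_5 = 585.75.
R_5 = 1119.6625.
L_5 − R_5 = -533.9125.

-533.9125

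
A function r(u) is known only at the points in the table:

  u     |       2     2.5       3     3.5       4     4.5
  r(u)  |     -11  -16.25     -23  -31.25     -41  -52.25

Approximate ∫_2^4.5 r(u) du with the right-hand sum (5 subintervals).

Δu = 0.5.
Sum = 0.5·[(-16.25) + (-23) + (-31.25) + (-41) + (-52.25)] = -81.875.

-81.875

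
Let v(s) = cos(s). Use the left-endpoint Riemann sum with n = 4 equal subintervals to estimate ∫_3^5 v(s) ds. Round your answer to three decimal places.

Δs = (5 − 3)/4 = 0.5.
Left endpoints: 3, 3.5, 4, 4.5.
v(3) ≈ -0.990, v(3.5) ≈ -0.936, v(4) ≈ -0.654, v(4.5) ≈ -0.211.
Sum = Δs · [v(3) + v(3.5) + v(4) + v(4.5)].
Sum ≈ -1.395.

-1.395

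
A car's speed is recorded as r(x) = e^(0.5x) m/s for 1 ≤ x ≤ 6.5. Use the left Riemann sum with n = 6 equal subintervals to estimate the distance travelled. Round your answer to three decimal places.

38.061

Δx = (6.5 − 1)/6 = 11/12.
Left endpoints: 1, 23/12, 17/6, 3.75, 14/3, 67/12.
r(1) ≈ 1.649, r(23/12) ≈ 2.607, r(17/6) ≈ 4.123, r(3.75) ≈ 6.521, r(14/3) ≈ 10.312, r(67/12) ≈ 16.308.
Sum = Δx · [r(1) + r(23/12) + r(17/6) + ...].
Sum ≈ 38.061.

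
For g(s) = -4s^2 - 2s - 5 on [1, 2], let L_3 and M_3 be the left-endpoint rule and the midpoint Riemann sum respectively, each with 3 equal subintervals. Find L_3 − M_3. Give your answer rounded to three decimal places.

2.222

L_3 ≈ -15.07407.
M_3 ≈ -17.29630.
L_3 − M_3 ≈ 2.222.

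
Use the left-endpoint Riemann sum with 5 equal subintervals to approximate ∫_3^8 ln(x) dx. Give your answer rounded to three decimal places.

7.832

Δx = (8 − 3)/5 = 1.
Left endpoints: 3, 4, 5, 6, 7.
f(3) ≈ 1.099, f(4) ≈ 1.386, f(5) ≈ 1.609, f(6) ≈ 1.792, f(7) ≈ 1.946.
Sum = Δx · [f(3) + f(4) + f(5) + f(6) + f(7)].
Sum ≈ 7.832.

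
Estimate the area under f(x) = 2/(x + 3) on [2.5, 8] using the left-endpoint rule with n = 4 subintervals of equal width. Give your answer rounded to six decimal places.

Δx = (8 − 2.5)/4 = 1.375.
Left endpoints: 2.5, 3.875, 5.25, 6.625.
f(2.5) = 4/11, f(3.875) = 16/55, f(5.25) = 8/33, f(6.625) = 16/77.
Sum = Δx · [f(2.5) + f(3.875) + f(5.25) + f(6.625)].
Sum ≈ 1.519048.

1.519048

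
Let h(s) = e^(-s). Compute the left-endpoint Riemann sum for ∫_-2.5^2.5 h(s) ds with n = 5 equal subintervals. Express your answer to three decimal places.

19.143

Δs = (2.5 − (-2.5))/5 = 1.
Left endpoints: -2.5, -1.5, -0.5, 0.5, 1.5.
h(-2.5) ≈ 12.182, h(-1.5) ≈ 4.482, h(-0.5) ≈ 1.649, h(0.5) ≈ 0.607, h(1.5) ≈ 0.223.
Sum = Δs · [h(-2.5) + h(-1.5) + h(-0.5) + h(0.5) + h(1.5)].
Sum ≈ 19.143.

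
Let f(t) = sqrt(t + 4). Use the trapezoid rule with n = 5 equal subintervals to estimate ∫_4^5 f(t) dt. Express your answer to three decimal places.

Δt = (5 − 4)/5 = 0.2.
f(4) ≈ 2.828, f(4.2) ≈ 2.864, f(4.4) ≈ 2.898, f(4.6) ≈ 2.933, f(4.8) ≈ 2.966, f(5) ≈ 3.000.
T_5 = (Δt/2)·[f(t_0) + 2f(t_1) + ... + 2f(t_{4}) + f(t_5)].
Sum ≈ 2.915.

2.915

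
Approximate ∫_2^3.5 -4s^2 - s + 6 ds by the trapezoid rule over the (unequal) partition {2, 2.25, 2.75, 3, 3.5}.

Subinterval widths: 0.25, 0.5, 0.25, 0.5.
f(2) = -12, f(2.25) = -16.5, f(2.75) = -27, f(3) = -33, f(3.5) = -46.5.
On each subinterval the trapezoid contributes (Δs_i/2)·[f(s_{i-1}) + f(s_i)].
Sum = -41.8125.

-41.8125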